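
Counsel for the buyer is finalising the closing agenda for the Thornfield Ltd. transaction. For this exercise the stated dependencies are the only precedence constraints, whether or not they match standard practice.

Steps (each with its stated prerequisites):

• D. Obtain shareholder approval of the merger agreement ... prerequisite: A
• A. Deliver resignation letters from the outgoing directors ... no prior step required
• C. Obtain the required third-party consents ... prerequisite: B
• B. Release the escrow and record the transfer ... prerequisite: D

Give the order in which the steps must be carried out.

A is the only step with nothing outstanding, so it goes first.
D is the only step now ready → D.
Next only B has its prerequisites met → B.
C needed B, now all done → C.

A, D, B, C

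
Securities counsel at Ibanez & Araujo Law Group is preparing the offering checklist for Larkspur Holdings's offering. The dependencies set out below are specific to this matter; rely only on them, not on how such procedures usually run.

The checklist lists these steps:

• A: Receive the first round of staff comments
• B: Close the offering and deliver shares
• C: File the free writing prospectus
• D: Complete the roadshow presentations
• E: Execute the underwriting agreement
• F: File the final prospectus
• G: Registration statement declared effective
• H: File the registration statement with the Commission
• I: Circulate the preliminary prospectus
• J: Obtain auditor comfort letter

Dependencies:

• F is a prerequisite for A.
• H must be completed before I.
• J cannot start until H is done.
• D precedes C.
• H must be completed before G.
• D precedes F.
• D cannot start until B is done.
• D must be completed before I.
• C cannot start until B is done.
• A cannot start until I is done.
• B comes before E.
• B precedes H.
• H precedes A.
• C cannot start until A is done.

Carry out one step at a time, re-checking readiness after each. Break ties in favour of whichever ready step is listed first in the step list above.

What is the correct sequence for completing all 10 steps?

B D E F H G I A C J

B has no prerequisites → B first.
Ready: D, E and H. D is listed earlier → D.
E, F and H are all available; E is listed earlier → E.
Ready: F and H. F is listed earlier → F.
H is the only step now ready → H.
Ready: G, I and J. G is listed earlier → G.
I and J are both available; I is listed earlier → I.
Now A and J have their prerequisites met. A is listed earlier, so A next.
Now C and J have their prerequisites met. C is listed earlier, so C next.
J needed H, now all done → J.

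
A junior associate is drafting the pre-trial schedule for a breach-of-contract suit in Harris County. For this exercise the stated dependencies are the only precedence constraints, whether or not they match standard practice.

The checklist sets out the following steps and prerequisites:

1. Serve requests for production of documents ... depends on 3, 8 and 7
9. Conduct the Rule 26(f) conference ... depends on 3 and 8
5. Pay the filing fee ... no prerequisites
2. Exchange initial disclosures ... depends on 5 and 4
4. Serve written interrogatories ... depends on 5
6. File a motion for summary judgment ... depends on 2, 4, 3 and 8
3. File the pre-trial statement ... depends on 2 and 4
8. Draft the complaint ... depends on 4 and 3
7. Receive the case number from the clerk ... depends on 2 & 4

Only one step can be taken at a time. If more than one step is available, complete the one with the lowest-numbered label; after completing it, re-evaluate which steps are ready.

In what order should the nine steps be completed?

Only 5 has no prerequisites, so it is first.
4 needed 5, now all done → 4.
2 is the only step now ready → 2.
Now 3 and 7 have their prerequisites met. 3 has the earlier label, so 3 next.
8 now also ready, so the ready set is {7, 8}; 7 has the earlier label → 7.
8 needed 3 and 4, now all done → 8.
Now 1, 6 and 9 have their prerequisites met. 1 has the earlier label, so 1 next.
Now 6 and 9 have their prerequisites met. 6 has the earlier label, so 6 next.
9 needed 3 and 8, now all done → 9.

5 → 4 → 2 → 3 → 7 → 8 → 1 → 6 → 9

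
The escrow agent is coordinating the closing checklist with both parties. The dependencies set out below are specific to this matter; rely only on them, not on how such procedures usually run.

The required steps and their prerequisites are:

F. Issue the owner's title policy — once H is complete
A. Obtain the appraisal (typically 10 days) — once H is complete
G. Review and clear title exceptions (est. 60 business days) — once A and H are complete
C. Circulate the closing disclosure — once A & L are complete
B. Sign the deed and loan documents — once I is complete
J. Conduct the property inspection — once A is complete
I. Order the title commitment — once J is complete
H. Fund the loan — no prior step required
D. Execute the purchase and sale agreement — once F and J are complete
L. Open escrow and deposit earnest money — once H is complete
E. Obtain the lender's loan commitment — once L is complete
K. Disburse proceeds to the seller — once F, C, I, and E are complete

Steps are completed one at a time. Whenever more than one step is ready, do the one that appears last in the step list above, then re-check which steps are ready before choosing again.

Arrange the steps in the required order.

H has no prerequisites → H first.
L, A and F are all available; L is listed later → L.
Now E, A and F have their prerequisites met. E is listed later, so E next.
Ready: A and F. A is listed later → A.
Now J, C, G and F have their prerequisites met. J is listed later, so J next.
I now also ready, so the ready set is {I, C, G, F}; I is listed later → I.
B, C, G and F are all available; B is listed later → B.
C, G and F are all available; C is listed later → C.
G and F are both available; G is listed later → G.
Next only F has its prerequisites met → F.
Ready: K and D. K is listed later → K.
D needed J and F, now all done → D.

H L E A J I B C G F K D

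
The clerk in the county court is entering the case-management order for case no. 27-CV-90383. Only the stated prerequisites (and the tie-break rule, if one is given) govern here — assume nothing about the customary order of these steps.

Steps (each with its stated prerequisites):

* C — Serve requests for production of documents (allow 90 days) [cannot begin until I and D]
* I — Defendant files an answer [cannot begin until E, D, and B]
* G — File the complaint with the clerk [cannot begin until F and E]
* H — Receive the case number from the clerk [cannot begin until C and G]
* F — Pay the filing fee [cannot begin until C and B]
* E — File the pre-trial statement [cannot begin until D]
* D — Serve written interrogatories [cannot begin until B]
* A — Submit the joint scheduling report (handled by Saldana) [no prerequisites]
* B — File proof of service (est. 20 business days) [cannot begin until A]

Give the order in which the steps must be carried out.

A is the only step with nothing outstanding, so it goes first.
Next only B has its prerequisites met → B.
D needed B, now all done → D.
E is the only step now ready → E.
Next only I has its prerequisites met → I.
C needed I and D, now all done → C.
That leaves F as the only ready step → F.
G needed F and E, now all done → G.
Next only H has its prerequisites met → H.

A, B, D, E, I, C, F, G, H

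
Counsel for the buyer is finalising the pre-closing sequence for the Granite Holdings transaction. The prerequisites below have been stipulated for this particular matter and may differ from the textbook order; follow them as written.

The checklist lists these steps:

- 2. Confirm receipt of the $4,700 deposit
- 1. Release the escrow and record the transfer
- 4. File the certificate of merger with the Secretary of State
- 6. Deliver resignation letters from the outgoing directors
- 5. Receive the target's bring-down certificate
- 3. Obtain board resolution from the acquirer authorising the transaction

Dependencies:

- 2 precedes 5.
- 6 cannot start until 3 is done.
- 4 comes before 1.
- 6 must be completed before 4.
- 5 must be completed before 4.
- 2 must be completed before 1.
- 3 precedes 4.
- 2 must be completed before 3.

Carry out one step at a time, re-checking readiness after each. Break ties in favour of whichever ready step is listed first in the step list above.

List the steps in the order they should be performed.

2 is the only step with nothing outstanding, so it goes first.
Ready: 5 and 3. 5 is listed earlier → 5.
3 needed 2, now all done → 3.
6 needed 3, now all done → 6.
Next only 4 has its prerequisites met → 4.
1 needed 2 and 4, now all done → 1.

2 5 3 6 4 1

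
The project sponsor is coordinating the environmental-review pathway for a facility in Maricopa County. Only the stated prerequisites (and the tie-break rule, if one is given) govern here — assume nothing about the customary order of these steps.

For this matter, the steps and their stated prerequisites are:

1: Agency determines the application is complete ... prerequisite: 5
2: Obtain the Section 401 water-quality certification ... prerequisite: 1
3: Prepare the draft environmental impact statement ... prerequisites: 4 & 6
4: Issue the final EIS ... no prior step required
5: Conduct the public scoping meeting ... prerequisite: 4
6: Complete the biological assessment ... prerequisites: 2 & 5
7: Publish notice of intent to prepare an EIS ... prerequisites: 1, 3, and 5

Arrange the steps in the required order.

4, 5, 1, 2, 6, 3, 7

Only 4 has no prerequisites, so it is first.
Next only 5 has its prerequisites met → 5.
1 needed 5, now all done → 1.
That leaves 2 as the only ready step → 2.
6 is the only step now ready → 6.
3 needed 4 and 6, now all done → 3.
Next only 7 has its prerequisites met → 7.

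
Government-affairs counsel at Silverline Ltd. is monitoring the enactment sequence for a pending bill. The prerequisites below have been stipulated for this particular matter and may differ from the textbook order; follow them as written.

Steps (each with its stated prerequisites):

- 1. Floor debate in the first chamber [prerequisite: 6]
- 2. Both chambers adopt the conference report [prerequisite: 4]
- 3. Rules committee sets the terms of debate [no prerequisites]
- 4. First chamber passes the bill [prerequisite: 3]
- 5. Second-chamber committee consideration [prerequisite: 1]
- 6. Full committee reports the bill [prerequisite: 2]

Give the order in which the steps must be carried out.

3 has no prerequisites → 3 first.
4 is the only step now ready → 4.
Next only 2 has its prerequisites met → 2.
6 needed 2, now all done → 6.
1 needed 6, now all done → 1.
That leaves 5 as the only ready step → 5.

3, 4, 2, 6, 1, 5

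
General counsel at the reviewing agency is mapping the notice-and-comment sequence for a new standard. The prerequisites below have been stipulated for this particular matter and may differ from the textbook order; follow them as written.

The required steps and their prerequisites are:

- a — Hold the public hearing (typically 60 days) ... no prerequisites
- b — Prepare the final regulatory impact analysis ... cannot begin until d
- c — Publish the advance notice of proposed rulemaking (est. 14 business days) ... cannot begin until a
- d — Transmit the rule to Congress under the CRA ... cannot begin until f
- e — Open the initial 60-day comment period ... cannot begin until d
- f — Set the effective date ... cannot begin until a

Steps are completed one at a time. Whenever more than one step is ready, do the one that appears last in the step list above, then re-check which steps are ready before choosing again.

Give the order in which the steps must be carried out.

a → f → d → e → c → b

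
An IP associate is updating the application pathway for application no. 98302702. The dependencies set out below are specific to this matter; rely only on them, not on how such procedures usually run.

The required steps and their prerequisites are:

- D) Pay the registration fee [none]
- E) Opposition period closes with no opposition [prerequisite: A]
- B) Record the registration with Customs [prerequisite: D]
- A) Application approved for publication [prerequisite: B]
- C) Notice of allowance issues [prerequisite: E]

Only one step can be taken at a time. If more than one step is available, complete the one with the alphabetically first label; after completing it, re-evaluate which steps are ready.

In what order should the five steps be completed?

Only D has no prerequisites, so it is first.
B is the only step now ready → B.
A needed B, now all done → A.
E needed A, now all done → E.
C needed E, now all done → C.

D, B, A, E, C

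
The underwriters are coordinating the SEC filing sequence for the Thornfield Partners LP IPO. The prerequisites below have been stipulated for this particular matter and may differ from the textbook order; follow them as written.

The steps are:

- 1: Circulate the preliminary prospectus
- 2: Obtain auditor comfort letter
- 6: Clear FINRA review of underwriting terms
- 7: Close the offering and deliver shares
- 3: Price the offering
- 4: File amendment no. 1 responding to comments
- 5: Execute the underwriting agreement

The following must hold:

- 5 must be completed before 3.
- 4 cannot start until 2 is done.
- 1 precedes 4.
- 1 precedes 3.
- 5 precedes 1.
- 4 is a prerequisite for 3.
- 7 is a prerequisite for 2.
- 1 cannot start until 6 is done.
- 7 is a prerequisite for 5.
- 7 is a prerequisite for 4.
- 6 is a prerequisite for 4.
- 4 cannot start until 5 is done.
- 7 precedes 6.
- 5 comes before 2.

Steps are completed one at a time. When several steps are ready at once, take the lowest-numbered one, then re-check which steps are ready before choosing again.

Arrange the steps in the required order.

Only 7 has no prerequisites, so it is first.
Now 5 and 6 have their prerequisites met. 5 has the earlier label, so 5 next.
2 and 6 are both available; 2 has the earlier label → 2.
Next only 6 has its prerequisites met → 6.
That leaves 1 as the only ready step → 1.
4 needed 1, 2, 5, 6 and 7, now all done → 4.
3 needed 1, 4 and 5, now all done → 3.

7 5 2 6 1 4 3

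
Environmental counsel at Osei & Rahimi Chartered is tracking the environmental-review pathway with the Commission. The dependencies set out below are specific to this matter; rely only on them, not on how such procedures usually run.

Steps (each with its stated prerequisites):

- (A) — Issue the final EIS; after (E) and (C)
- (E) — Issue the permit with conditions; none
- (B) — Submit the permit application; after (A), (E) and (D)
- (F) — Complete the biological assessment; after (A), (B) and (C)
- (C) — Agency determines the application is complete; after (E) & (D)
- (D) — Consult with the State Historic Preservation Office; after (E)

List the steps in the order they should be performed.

(E) → (D) → (C) → (A) → (B) → (F)

(E) has no prerequisites → (E) first.
Next only (D) has its prerequisites met → (D).
(C) needed (E) and (D), now all done → (C).
(A) is the only step now ready → (A).
That leaves (B) as the only ready step → (B).
(F) needed (A), (B) and (C), now all done → (F).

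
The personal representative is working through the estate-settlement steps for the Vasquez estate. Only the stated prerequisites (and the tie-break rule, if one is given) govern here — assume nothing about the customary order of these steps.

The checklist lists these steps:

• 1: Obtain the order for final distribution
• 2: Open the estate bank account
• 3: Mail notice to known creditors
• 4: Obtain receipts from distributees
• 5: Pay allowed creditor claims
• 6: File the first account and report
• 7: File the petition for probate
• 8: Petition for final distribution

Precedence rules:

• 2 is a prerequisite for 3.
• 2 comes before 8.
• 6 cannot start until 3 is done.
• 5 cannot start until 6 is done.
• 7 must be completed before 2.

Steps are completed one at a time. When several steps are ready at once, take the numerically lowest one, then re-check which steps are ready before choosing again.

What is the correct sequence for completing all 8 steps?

1, 4 and 7 have no prerequisites; 1 has the earlier label, so 1 is first.
Ready: 4 and 7. 4 has the earlier label → 4.
That leaves 7 as the only ready step → 7.
That leaves 2 as the only ready step → 2.
Ready: 3 and 8. 3 has the earlier label → 3.
Ready: 6 and 8. 6 has the earlier label → 6.
Ready: 5 and 8. 5 has the earlier label → 5.
8 needed 2, now all done → 8.

1 → 4 → 7 → 2 → 3 → 6 → 5 → 8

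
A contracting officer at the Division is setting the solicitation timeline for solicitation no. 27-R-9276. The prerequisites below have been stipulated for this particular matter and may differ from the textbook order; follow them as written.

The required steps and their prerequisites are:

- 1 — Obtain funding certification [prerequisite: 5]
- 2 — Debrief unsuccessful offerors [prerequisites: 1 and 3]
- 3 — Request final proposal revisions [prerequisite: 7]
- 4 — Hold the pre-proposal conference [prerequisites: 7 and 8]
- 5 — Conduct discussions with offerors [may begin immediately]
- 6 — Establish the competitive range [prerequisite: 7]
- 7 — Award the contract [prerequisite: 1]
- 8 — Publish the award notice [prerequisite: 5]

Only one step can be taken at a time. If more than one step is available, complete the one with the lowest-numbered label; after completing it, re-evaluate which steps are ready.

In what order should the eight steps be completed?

5, 1, 7, 3, 2, 6, 8, 4

Only 5 has no prerequisites, so it is first.
Now 1 and 8 have their prerequisites met. 1 has the earlier label, so 1 next.
Now 7 and 8 have their prerequisites met. 7 has the earlier label, so 7 next.
3, 6 and 8 are all available; 3 has the earlier label → 3.
2, 6 and 8 are all available; 2 has the earlier label → 2.
Now 6 and 8 have their prerequisites met. 6 has the earlier label, so 6 next.
That leaves 8 as the only ready step → 8.
That leaves 4 as the only ready step → 4.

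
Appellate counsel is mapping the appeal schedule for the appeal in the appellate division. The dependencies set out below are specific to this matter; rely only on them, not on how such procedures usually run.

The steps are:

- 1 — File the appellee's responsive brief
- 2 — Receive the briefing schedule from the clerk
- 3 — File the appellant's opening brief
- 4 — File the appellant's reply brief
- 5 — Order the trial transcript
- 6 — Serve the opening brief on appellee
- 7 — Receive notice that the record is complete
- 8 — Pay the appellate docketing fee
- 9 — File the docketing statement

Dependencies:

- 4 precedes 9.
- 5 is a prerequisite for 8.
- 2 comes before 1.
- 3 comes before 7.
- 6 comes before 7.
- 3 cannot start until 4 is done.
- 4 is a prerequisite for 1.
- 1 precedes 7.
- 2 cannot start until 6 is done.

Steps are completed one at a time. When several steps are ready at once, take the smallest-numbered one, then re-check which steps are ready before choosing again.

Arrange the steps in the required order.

4 → 3 → 5 → 6 → 2 → 1 → 7 → 8 → 9

Nothing is required for 4, 5 and 6. 4 has the earlier label → 4 first.
3 and 9 now also ready, so the ready set is {3, 5, 6, 9}; 3 has the earlier label → 3.
Now 5, 6 and 9 have their prerequisites met. 5 has the earlier label, so 5 next.
Now 6, 8 and 9 have their prerequisites met. 6 has the earlier label, so 6 next.
Ready: 2, 8 and 9. 2 has the earlier label → 2.
1 now also ready, so the ready set is {1, 8, 9}; 1 has the earlier label → 1.
7 now also ready, so the ready set is {7, 8, 9}; 7 has the earlier label → 7.
Now 8 and 9 have their prerequisites met. 8 has the earlier label, so 8 next.
9 is the only step now ready → 9.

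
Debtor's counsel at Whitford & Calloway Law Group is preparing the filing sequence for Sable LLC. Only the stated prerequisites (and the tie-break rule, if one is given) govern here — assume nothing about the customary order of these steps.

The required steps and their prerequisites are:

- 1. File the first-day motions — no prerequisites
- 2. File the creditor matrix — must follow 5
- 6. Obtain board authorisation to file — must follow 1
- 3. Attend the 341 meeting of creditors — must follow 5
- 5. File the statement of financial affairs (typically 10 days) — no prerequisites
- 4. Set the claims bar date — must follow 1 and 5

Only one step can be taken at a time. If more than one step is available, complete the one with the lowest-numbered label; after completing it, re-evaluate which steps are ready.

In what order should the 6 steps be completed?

1, 5, 2, 3, 4, 6

1 and 5 have no prerequisites; 1 has the earlier label, so 1 is first.
Now 5 and 6 have their prerequisites met. 5 has the earlier label, so 5 next.
2, 3 and 4 now also ready, so the ready set is {2, 3, 4, 6}; 2 has the earlier label → 2.
Ready: 3, 4 and 6. 3 has the earlier label → 3.
Now 4 and 6 have their prerequisites met. 4 has the earlier label, so 4 next.
Next only 6 has its prerequisites met → 6.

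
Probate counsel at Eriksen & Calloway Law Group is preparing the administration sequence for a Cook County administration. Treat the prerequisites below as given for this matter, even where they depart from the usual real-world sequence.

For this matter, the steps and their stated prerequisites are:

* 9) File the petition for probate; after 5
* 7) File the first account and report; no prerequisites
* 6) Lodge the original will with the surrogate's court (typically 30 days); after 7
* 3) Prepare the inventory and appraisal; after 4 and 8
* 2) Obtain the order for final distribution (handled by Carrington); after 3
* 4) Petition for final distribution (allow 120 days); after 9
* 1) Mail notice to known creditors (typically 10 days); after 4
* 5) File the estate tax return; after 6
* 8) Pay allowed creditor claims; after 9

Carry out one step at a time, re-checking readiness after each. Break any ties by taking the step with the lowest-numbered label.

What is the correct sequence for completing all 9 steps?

7 is the only step with nothing outstanding, so it goes first.
6 needed 7, now all done → 6.
That leaves 5 as the only ready step → 5.
Next only 9 has its prerequisites met → 9.
4 and 8 are both available; 4 has the earlier label → 4.
Now 1 and 8 have their prerequisites met. 1 has the earlier label, so 1 next.
That leaves 8 as the only ready step → 8.
3 is the only step now ready → 3.
2 needed 3, now all done → 2.

7, 6, 5, 9, 4, 1, 8, 3, 2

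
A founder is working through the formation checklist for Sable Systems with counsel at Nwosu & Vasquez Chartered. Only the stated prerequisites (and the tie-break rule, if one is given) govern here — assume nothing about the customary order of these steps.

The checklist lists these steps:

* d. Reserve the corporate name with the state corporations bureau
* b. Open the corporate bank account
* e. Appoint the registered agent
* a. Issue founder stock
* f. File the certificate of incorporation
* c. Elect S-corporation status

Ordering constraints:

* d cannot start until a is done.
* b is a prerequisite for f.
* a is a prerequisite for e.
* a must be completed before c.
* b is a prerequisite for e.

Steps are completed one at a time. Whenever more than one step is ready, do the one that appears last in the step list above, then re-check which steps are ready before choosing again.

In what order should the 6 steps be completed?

Nothing is required for a and b. a is listed later → a first.
c, b and d are all available; c is listed later → c.
Ready: b and d. b is listed later → b.
Ready: f, e and d. f is listed later → f.
Ready: e and d. e is listed later → e.
d needed a, now all done → d.

a, c, b, f, e, d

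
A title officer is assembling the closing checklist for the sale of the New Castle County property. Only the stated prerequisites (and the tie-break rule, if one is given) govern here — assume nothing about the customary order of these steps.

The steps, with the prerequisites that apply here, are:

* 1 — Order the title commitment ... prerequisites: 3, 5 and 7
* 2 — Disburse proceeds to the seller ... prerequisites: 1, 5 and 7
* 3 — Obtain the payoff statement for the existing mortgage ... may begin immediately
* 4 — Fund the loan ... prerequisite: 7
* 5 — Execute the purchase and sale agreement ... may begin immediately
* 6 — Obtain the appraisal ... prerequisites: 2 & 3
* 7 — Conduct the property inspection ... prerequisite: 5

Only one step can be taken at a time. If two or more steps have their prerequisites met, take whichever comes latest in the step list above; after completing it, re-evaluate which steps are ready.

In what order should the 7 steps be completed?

Nothing is required for 5 and 3. 5 is listed later → 5 first.
7 now also ready, so the ready set is {7, 3}; 7 is listed later → 7.
4 now also ready, so the ready set is {4, 3}; 4 is listed later → 4.
3 is the only step now ready → 3.
1 needed 7, 5 and 3, now all done → 1.
That leaves 2 as the only ready step → 2.
6 needed 3 and 2, now all done → 6.

5 → 7 → 4 → 3 → 1 → 2 → 6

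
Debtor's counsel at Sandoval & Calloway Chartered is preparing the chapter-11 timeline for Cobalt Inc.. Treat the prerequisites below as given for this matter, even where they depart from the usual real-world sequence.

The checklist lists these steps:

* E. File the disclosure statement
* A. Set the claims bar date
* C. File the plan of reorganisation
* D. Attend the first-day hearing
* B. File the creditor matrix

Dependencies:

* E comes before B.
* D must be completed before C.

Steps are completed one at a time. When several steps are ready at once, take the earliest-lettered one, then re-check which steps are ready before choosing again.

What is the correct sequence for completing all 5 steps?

Nothing is required for A, D and E. A has the earlier label → A first.
Now D and E have their prerequisites met. D has the earlier label, so D next.
Now C and E have their prerequisites met. C has the earlier label, so C next.
E is the only step now ready → E.
B needed E, now all done → B.

A → D → C → E → B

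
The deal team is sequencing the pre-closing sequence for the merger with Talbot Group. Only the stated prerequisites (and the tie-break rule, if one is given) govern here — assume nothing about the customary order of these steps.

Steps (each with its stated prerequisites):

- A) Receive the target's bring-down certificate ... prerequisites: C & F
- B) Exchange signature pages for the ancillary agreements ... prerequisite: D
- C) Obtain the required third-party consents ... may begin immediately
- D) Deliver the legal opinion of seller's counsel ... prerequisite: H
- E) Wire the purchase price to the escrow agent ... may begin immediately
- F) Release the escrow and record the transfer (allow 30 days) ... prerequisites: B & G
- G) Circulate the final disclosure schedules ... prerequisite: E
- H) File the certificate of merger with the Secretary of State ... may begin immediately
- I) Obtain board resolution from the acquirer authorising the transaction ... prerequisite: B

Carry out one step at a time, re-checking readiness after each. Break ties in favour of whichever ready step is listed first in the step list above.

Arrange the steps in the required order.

C, E, G, H, D, B, F, A, I

C, E and H have no prerequisites; C is listed earlier, so C is first.
Now E and H have their prerequisites met. E is listed earlier, so E next.
Now G and H have their prerequisites met. G is listed earlier, so G next.
That leaves H as the only ready step → H.
D is the only step now ready → D.
B is the only step now ready → B.
Now F and I have their prerequisites met. F is listed earlier, so F next.
Ready: A and I. A is listed earlier → A.
I needed B, now all done → I.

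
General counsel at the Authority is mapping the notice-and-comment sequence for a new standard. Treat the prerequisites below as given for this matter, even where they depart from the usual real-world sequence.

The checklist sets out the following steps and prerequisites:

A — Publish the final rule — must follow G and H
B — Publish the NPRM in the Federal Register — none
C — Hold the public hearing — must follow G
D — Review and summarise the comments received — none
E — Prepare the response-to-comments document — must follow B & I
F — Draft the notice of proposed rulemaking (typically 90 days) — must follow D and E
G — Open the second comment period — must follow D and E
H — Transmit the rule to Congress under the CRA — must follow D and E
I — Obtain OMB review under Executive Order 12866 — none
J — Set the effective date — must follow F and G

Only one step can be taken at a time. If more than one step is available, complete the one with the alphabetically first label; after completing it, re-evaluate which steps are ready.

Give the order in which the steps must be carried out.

B → D → I → E → F → G → C → H → A → J

B, D and I have no prerequisites; B has the earlier label, so B is first.
Ready: D and I. D has the earlier label → D.
Next only I has its prerequisites met → I.
E needed B and I, now all done → E.
Now F, G and H have their prerequisites met. F has the earlier label, so F next.
Now G and H have their prerequisites met. G has the earlier label, so G next.
C and J now also ready, so the ready set is {C, H, J}; C has the earlier label → C.
Now H and J have their prerequisites met. H has the earlier label, so H next.
Now A and J have their prerequisites met. A has the earlier label, so A next.
Next only J has its prerequisites met → J.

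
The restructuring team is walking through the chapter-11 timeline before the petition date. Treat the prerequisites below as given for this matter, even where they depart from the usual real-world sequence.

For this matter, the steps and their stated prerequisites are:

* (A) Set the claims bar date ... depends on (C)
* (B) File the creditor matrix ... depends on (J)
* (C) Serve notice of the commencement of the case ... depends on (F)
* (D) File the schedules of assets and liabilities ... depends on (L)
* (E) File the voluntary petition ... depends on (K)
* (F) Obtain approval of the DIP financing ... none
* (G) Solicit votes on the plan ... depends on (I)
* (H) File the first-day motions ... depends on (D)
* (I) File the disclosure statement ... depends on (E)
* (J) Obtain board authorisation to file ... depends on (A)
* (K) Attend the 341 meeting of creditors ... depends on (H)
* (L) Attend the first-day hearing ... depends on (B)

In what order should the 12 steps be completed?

(F), (C), (A), (J), (B), (L), (D), (H), (K), (E), (I), (G)

(F) is the only step with nothing outstanding, so it goes first.
(C) needed (F), now all done → (C).
Next only (A) has its prerequisites met → (A).
(J) needed (A), now all done → (J).
(B) is the only step now ready → (B).
That leaves (L) as the only ready step → (L).
(D) needed (L), now all done → (D).
That leaves (H) as the only ready step → (H).
Next only (K) has its prerequisites met → (K).
(E) needed (K), now all done → (E).
Next only (I) has its prerequisites met → (I).
That leaves (G) as the only ready step → (G).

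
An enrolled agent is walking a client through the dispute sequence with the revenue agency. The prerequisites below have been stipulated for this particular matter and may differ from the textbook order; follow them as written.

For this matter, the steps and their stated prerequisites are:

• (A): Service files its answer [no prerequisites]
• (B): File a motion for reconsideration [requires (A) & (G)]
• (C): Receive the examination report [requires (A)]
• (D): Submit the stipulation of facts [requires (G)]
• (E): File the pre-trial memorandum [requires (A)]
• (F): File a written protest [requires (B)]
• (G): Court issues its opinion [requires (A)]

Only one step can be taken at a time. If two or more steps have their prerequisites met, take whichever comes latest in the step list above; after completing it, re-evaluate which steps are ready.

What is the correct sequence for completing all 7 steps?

(A) (G) (E) (D) (C) (B) (F)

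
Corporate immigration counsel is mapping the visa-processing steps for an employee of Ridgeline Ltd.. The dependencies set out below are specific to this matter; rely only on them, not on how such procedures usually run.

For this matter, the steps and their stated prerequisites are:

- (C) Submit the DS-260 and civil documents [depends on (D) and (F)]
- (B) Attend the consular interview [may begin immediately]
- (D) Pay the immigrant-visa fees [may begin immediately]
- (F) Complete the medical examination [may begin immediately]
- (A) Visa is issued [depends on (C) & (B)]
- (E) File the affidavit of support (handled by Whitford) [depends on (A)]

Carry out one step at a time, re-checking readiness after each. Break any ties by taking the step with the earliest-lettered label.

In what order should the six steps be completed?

(B), (D), (F), (C), (A), (E)

Nothing is required for (B), (D) and (F). (B) has the earlier label → (B) first.
(D) and (F) are both available; (D) has the earlier label → (D).
That leaves (F) as the only ready step → (F).
That leaves (C) as the only ready step → (C).
(A) needed (B) and (C), now all done → (A).
Next only (E) has its prerequisites met → (E).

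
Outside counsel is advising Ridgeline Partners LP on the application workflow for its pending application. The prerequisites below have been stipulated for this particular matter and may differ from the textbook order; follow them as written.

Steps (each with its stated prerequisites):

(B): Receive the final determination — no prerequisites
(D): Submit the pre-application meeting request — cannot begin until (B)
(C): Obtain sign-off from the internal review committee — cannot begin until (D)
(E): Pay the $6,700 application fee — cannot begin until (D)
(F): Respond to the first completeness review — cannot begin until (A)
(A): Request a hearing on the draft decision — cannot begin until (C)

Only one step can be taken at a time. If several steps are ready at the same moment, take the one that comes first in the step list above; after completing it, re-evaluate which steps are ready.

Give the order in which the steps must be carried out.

(B) → (D) → (C) → (E) → (A) → (F)

(B) has no prerequisites → (B) first.
(D) is the only step now ready → (D).
Now (C) and (E) have their prerequisites met. (C) is listed earlier, so (C) next.
Now (E) and (A) have their prerequisites met. (E) is listed earlier, so (E) next.
(A) needed (C), now all done → (A).
(F) needed (A), now all done → (F).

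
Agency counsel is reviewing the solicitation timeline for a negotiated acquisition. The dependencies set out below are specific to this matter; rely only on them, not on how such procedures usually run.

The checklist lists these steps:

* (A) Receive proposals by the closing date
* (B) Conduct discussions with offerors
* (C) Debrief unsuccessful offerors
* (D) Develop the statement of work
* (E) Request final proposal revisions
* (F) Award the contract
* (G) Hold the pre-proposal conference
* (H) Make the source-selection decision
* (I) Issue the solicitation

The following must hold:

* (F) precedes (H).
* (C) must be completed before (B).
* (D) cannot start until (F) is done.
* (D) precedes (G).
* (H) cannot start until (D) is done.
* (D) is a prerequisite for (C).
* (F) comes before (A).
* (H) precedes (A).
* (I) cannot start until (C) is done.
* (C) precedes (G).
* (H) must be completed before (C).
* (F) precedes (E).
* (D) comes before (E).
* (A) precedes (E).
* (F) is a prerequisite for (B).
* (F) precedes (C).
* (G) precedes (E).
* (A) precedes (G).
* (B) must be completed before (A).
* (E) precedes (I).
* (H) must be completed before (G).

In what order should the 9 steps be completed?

(F) (D) (H) (C) (B) (A) (G) (E) (I)

(F) is the only step with nothing outstanding, so it goes first.
(D) needed (F), now all done → (D).
Next only (H) has its prerequisites met → (H).
Next only (C) has its prerequisites met → (C).
(B) needed (C) and (F), now all done → (B).
(A) needed (B), (F) and (H), now all done → (A).
(G) needed (A), (C), (D) and (H), now all done → (G).
(E) is the only step now ready → (E).
That leaves (I) as the only ready step → (I).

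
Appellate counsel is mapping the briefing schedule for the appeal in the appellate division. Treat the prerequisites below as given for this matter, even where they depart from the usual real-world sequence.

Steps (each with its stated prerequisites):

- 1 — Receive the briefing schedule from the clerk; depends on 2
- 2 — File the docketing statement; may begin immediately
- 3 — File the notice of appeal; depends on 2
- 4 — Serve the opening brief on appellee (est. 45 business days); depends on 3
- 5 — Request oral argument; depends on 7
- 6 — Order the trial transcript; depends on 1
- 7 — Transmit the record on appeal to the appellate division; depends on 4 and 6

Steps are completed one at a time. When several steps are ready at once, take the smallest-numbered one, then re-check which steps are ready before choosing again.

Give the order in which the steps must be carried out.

2, 1, 3, 4, 6, 7, 5

2 has no prerequisites → 2 first.
Now 1 and 3 have their prerequisites met. 1 has the earlier label, so 1 next.
Now 3 and 6 have their prerequisites met. 3 has the earlier label, so 3 next.
4 now also ready, so the ready set is {4, 6}; 4 has the earlier label → 4.
6 needed 1, now all done → 6.
That leaves 7 as the only ready step → 7.
That leaves 5 as the only ready step → 5.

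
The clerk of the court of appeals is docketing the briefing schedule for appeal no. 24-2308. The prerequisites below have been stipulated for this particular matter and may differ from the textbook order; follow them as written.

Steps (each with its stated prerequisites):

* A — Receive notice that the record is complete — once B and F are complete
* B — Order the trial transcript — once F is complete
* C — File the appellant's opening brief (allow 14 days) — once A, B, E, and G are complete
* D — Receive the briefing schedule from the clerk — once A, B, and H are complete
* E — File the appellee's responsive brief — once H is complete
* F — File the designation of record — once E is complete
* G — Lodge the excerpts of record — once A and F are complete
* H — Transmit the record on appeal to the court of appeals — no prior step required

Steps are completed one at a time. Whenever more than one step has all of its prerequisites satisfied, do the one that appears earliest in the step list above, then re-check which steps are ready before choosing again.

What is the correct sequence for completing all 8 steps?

H → E → F → B → A → D → G → C

Only H has no prerequisites, so it is first.
Next only E has its prerequisites met → E.
Next only F has its prerequisites met → F.
B is the only step now ready → B.
A is the only step now ready → A.
D and G are both available; D is listed earlier → D.
Next only G has its prerequisites met → G.
C is the only step now ready → C.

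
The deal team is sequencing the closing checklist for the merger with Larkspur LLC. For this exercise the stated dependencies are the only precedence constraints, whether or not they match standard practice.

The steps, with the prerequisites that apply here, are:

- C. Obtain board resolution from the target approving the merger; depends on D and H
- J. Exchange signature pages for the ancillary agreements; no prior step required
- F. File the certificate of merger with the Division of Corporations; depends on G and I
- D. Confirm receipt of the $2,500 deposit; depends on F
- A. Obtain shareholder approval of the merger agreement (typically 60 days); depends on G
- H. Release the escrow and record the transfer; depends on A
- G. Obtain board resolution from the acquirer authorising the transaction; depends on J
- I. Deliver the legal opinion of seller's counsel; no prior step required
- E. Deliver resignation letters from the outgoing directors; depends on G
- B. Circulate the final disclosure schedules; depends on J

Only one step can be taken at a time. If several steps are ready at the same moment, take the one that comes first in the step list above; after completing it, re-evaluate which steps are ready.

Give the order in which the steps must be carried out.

J and I have no prerequisites; J is listed earlier, so J is first.
Now G, I and B have their prerequisites met. G is listed earlier, so G next.
A and E now also ready, so the ready set is {A, I, E, B}; A is listed earlier → A.
H now also ready, so the ready set is {H, I, E, B}; H is listed earlier → H.
Now I, E and B have their prerequisites met. I is listed earlier, so I next.
Ready: F, E and B. F is listed earlier → F.
D now also ready, so the ready set is {D, E, B}; D is listed earlier → D.
C, E and B are all available; C is listed earlier → C.
E and B are both available; E is listed earlier → E.
Next only B has its prerequisites met → B.

J, G, A, H, I, F, D, C, E, B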